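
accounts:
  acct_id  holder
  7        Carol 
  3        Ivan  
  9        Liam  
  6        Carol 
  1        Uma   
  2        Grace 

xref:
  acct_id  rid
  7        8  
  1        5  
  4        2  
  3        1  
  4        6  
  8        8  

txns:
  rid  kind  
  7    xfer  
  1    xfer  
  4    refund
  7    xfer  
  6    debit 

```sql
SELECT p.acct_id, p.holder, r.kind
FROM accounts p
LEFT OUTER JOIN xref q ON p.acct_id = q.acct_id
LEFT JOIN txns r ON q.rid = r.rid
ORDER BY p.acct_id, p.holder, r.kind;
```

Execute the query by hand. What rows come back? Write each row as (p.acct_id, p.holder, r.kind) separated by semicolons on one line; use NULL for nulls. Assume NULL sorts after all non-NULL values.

(1, Uma, NULL); (2, Grace, NULL); (3, Ivan, xfer); (6, Carol, NULL); (7, Carol, NULL); (9, Liam, NULL)

Step 1 — p LEFT JOIN q on acct_id → 6 row(s).
Then LEFT JOIN `txns r` on rid: each of those 6 rows is kept; rows whose q.rid has no match in r get NULL for r's columns.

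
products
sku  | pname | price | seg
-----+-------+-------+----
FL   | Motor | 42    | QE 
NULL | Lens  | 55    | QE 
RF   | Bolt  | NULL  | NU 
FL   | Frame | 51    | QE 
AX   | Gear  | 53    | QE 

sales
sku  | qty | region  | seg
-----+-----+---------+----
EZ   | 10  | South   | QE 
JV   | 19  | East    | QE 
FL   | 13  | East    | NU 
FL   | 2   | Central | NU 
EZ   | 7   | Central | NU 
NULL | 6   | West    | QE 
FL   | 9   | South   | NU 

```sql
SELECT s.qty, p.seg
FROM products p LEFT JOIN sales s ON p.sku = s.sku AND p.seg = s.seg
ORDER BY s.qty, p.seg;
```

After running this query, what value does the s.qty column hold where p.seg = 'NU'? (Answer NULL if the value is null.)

NULL

LEFT JOIN keeps every row from `products`; unmatched rows get NULL for `sales`'s columns.
Matching on p.sku = s.sku AND p.seg = s.seg. A NULL in a compared column never satisfies the condition.
Matched pairs: 0; unmatched p rows kept: 5.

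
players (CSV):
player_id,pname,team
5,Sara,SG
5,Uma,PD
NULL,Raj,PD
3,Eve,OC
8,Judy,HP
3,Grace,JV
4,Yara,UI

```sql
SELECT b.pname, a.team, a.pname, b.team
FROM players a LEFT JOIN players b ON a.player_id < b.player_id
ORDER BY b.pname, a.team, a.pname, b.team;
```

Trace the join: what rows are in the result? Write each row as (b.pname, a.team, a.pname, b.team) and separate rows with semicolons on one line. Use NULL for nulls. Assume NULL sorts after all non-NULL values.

LEFT JOIN keeps every row from `players a`; unmatched rows get NULL for `players b`'s columns.
Matching on a.player_id < b.player_id. A NULL in a compared column never satisfies the condition.
- a row (player_id=5): matches 1 b row(s) → 1 output row(s).
- a row (player_id=5): matches 1 b row(s) → 1 output row(s).
- a row (player_id=NULL): no match → kept, b columns NULL.
- a row (player_id=3): matches 4 b row(s) → 4 output row(s).
- a row (player_id=8): no match → kept, b columns NULL.
- a row (player_id=3): matches 4 b row(s) → 4 output row(s).
- a row (player_id=4): matches 3 b row(s) → 3 output row(s).

(Judy, JV, Grace, HP); (Judy, OC, Eve, HP); (Judy, PD, Uma, HP); (Judy, SG, Sara, HP); (Judy, UI, Yara, HP); (Sara, JV, Grace, SG); (Sara, OC, Eve, SG); (Sara, UI, Yara, SG); (Uma, JV, Grace, PD); (Uma, OC, Eve, PD); (Uma, UI, Yara, PD); (Yara, JV, Grace, UI); (Yara, OC, Eve, UI); (NULL, HP, Judy, NULL); (NULL, PD, Raj, NULL)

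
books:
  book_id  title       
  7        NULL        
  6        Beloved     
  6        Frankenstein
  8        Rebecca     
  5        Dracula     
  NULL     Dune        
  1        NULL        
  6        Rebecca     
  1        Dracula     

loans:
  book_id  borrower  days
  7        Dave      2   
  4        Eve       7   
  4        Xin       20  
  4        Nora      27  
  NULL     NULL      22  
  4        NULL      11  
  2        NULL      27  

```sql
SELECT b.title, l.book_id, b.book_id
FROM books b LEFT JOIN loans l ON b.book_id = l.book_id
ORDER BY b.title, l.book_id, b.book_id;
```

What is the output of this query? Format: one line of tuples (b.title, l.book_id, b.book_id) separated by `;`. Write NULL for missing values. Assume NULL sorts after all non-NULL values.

(Beloved, NULL, 6); (Dracula, NULL, 1); (Dracula, NULL, 5); (Dune, NULL, NULL); (Frankenstein, NULL, 6); (Rebecca, NULL, 6); (Rebecca, NULL, 8); (NULL, 7, 7); (NULL, NULL, 1)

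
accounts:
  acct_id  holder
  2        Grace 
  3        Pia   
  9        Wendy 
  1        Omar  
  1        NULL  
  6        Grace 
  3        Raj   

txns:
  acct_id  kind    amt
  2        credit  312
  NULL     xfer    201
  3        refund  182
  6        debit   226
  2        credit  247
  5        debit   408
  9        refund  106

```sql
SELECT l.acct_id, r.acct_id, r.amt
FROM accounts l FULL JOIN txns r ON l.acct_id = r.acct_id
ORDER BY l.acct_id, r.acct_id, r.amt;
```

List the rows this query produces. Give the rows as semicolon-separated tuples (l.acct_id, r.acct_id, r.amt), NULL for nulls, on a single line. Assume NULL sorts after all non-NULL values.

FULL OUTER JOIN keeps every row from both sides; unmatched rows get NULL for the other side's columns.
Matching on l.acct_id = r.acct_id. A NULL in a compared column never satisfies the condition.
- l row (acct_id=2): matches 2 r row(s) → 2 output row(s).
- l row (acct_id=3): matches 1 r row(s) → 1 output row(s).
- l row (acct_id=9): matches 1 r row(s) → 1 output row(s).
- l row (acct_id=1): no match → kept, r columns NULL.
- l row (acct_id=1): no match → kept, r columns NULL.
- l row (acct_id=6): matches 1 r row(s) → 1 output row(s).
- l row (acct_id=3): matches 1 r row(s) → 1 output row(s).
- 2 row(s) from r found no l partner → padded with NULL.
After projecting and ordering:
l.acct_id | r.acct_id | r.amt
1 | NULL | NULL
1 | NULL | NULL
2 | 2 | 247
2 | 2 | 312
3 | 3 | 182
3 | 3 | 182
6 | 6 | 226
9 | 9 | 106
NULL | 5 | 408
NULL | NULL | 201

(1, NULL, NULL); (1, NULL, NULL); (2, 2, 247); (2, 2, 312); (3, 3, 182); (3, 3, 182); (6, 6, 226); (9, 9, 106); (NULL, 5, 408); (NULL, NULL, 201)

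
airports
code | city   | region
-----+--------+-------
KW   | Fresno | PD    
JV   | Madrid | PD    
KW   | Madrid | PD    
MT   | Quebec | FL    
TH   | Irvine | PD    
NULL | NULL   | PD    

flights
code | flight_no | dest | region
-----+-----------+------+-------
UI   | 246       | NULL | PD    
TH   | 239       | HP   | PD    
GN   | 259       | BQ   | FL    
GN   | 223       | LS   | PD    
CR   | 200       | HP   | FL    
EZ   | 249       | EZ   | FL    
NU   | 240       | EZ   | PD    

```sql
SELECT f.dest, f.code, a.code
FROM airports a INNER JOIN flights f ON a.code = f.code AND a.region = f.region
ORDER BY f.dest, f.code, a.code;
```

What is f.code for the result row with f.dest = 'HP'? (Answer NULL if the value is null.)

TH

INNER JOIN keeps only pairs where the ON condition holds.
Matching on a.code = f.code AND a.region = f.region. A NULL in a compared column never satisfies the condition.
Matched pairs: 1.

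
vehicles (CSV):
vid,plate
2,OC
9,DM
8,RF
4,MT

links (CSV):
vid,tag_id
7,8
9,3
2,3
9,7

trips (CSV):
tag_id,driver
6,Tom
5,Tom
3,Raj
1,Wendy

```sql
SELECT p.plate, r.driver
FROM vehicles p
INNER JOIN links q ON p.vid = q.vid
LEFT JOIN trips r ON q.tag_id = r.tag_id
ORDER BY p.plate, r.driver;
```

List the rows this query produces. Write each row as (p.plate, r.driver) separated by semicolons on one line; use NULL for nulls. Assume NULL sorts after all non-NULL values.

(DM, Raj); (DM, NULL); (OC, Raj)

Step 1 — p INNER JOIN q on vid → 3 row(s).
Then LEFT JOIN `trips r` on tag_id: each of those 3 rows is kept; rows whose q.tag_id has no match in r get NULL for r's columns.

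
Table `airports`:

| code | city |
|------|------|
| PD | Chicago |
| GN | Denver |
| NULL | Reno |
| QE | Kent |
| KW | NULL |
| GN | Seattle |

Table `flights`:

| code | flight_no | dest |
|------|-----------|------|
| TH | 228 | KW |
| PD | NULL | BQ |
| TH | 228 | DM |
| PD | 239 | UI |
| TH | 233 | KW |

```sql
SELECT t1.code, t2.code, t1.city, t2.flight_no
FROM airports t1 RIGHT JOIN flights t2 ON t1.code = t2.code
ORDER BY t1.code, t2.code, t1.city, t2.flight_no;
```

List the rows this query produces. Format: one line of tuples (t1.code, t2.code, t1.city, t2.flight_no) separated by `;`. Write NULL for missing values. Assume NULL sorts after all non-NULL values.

RIGHT JOIN keeps every row from `flights`; unmatched rows get NULL for `airports`'s columns.
Matching on t1.code = t2.code. A NULL in a compared column never satisfies the condition.
- code=PD: 2 matching t2 row(s), so 2 row(s) emitted.
- code=GN: no matching t2 row.
- code=NULL: no matching t2 row.
- code=QE: no matching t2 row.
- code=KW: no matching t2 row.
- code=GN: no matching t2 row.
- 3 row(s) from t2 found no t1 partner → padded with NULL.
After projecting and ordering:
t1.code | t2.code | t1.city | t2.flight_no
PD | PD | Chicago | 239
PD | PD | Chicago | NULL
NULL | TH | NULL | 228
NULL | TH | NULL | 228
NULL | TH | NULL | 233

(PD, PD, Chicago, 239); (PD, PD, Chicago, NULL); (NULL, TH, NULL, 228); (NULL, TH, NULL, 228); (NULL, TH, NULL, 233)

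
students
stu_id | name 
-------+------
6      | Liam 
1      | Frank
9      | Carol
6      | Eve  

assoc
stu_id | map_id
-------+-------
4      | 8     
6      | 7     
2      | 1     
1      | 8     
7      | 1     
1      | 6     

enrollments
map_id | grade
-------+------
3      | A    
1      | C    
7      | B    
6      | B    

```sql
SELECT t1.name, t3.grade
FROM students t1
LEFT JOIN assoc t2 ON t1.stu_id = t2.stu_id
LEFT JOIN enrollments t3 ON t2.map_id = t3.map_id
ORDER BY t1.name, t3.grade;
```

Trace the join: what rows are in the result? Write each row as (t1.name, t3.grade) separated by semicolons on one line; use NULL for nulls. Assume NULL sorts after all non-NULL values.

(Carol, NULL); (Eve, B); (Frank, B); (Frank, NULL); (Liam, B)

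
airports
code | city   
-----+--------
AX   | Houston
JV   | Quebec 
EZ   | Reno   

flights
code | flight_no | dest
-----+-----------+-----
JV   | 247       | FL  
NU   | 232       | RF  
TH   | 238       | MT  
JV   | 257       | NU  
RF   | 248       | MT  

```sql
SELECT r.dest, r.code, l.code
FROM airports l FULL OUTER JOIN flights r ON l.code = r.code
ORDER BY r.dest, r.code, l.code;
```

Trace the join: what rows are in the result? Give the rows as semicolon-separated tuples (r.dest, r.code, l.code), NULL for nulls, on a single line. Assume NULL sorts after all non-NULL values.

FULL OUTER JOIN keeps every row from both sides; unmatched rows get NULL for the other side's columns.
Matching on l.code = r.code.
- l (code=AX) has no partner → padded with NULL.
- l (code=JV) pairs with 2 row(s) of r.
- l (code=EZ) has no partner → padded with NULL.
- 3 r row(s) had no l match → kept, l columns NULL.
After projecting and ordering:
r.dest | r.code | l.code
FL | JV | JV
MT | RF | NULL
MT | TH | NULL
NU | JV | JV
RF | NU | NULL
NULL | NULL | AX
NULL | NULL | EZ

(FL, JV, JV); (MT, RF, NULL); (MT, TH, NULL); (NU, JV, JV); (RF, NU, NULL); (NULL, NULL, AX); (NULL, NULL, EZ)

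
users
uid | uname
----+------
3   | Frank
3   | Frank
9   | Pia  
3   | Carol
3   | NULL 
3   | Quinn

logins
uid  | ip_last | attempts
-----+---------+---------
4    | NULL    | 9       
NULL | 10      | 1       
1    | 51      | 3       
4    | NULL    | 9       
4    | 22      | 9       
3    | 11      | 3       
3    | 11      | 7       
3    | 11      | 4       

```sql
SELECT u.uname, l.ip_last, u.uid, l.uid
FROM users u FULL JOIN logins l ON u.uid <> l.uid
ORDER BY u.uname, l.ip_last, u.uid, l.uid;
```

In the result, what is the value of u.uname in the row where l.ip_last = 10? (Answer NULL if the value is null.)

NULL

FULL OUTER JOIN keeps every row from both sides; unmatched rows get NULL for the other side's columns.
Matching on u.uid <> l.uid. A NULL in a compared column never satisfies the condition.
- u[0] uid=3 → 4 match(es) in l → 4 row(s).
- u[1] uid=3 → 4 match(es) in l → 4 row(s).
- u[2] uid=9 → 7 match(es) in l → 7 row(s).
- u[3] uid=3 → 4 match(es) in l → 4 row(s).
- u[4] uid=3 → 4 match(es) in l → 4 row(s).
- u[5] uid=3 → 4 match(es) in l → 4 row(s).
- 1 row(s) from l found no u partner → padded with NULL.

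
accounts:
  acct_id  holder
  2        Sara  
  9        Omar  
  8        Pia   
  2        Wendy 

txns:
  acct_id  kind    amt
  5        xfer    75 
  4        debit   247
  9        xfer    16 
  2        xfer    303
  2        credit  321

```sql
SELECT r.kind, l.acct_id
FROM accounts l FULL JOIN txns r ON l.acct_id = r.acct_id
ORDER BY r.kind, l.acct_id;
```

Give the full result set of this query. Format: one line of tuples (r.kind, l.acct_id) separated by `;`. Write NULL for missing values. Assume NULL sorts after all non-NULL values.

(credit, 2); (credit, 2); (debit, NULL); (xfer, 2); (xfer, 2); (xfer, 9); (xfer, NULL); (NULL, 8)

FULL OUTER JOIN keeps every row from both sides; unmatched rows get NULL for the other side's columns.
Matching on l.acct_id = r.acct_id.
Matched pairs: 5; unmatched l rows kept: 1; unmatched r rows kept: 2.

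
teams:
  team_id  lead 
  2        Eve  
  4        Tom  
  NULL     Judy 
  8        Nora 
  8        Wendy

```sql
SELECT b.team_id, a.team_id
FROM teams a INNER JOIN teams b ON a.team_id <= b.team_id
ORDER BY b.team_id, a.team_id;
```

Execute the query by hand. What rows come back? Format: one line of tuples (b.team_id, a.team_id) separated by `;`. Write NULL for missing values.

(2, 2); (4, 2); (4, 4); (8, 2); (8, 2); (8, 4); (8, 4); (8, 8); (8, 8); (8, 8); (8, 8)

INNER JOIN keeps only pairs where the ON condition holds.
Matching on a.team_id <= b.team_id. A NULL in a compared column never satisfies the condition.
- a (team_id=2) pairs with 4 row(s) of b.
- a (team_id=4) pairs with 3 row(s) of b.
- a (team_id=NULL) has no partner → excluded.
- a (team_id=8) pairs with 2 row(s) of b.
- a (team_id=8) pairs with 2 row(s) of b.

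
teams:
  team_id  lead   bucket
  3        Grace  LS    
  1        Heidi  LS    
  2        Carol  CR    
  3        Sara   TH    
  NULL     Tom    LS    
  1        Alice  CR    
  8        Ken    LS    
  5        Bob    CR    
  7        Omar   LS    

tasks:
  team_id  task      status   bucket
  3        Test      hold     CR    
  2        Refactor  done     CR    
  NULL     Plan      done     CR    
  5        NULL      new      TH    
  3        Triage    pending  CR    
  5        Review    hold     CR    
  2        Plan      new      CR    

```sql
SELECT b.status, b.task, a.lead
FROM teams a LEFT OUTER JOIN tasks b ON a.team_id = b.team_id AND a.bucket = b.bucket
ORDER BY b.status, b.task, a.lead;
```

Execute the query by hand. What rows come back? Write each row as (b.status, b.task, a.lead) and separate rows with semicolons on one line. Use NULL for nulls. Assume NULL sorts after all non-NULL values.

(done, Refactor, Carol); (hold, Review, Bob); (new, Plan, Carol); (NULL, NULL, Alice); (NULL, NULL, Grace); (NULL, NULL, Heidi); (NULL, NULL, Ken); (NULL, NULL, Omar); (NULL, NULL, Sara); (NULL, NULL, Tom)

LEFT JOIN keeps every row from `teams`; unmatched rows get NULL for `tasks`'s columns.
Matching on a.team_id = b.team_id AND a.bucket = b.bucket. A NULL in a compared column never satisfies the condition.
- a row (team_id=3, bucket=LS): no match → kept, b columns NULL.
- a row (team_id=1, bucket=LS): no match → kept, b columns NULL.
- a row (team_id=2, bucket=CR): matches 2 b row(s) → 2 output row(s).
- a row (team_id=3, bucket=TH): no match → kept, b columns NULL.
- a row (team_id=NULL, bucket=LS): no match → kept, b columns NULL.
- a row (team_id=1, bucket=CR): no match → kept, b columns NULL.
- a row (team_id=8, bucket=LS): no match → kept, b columns NULL.
- a row (team_id=5, bucket=CR): matches 1 b row(s) → 1 output row(s).
- a row (team_id=7, bucket=LS): no match → kept, b columns NULL.
After projecting and ordering:
b.status | b.task | a.lead
done | Refactor | Carol
hold | Review | Bob
new | Plan | Carol
NULL | NULL | Alice
NULL | NULL | Grace
NULL | NULL | Heidi
NULL | NULL | Ken
NULL | NULL | Omar
NULL | NULL | Sara
NULL | NULL | Tom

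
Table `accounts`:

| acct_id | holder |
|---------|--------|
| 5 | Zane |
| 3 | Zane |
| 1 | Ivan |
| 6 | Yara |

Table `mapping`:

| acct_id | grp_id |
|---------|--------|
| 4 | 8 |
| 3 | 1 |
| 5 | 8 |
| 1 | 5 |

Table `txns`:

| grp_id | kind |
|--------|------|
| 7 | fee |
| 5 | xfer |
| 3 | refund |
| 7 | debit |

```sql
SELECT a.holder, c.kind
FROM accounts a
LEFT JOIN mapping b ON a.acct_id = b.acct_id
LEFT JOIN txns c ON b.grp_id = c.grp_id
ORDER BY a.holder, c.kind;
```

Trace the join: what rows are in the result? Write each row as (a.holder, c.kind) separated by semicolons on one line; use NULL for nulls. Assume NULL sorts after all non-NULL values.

(Ivan, xfer); (Yara, NULL); (Zane, NULL); (Zane, NULL)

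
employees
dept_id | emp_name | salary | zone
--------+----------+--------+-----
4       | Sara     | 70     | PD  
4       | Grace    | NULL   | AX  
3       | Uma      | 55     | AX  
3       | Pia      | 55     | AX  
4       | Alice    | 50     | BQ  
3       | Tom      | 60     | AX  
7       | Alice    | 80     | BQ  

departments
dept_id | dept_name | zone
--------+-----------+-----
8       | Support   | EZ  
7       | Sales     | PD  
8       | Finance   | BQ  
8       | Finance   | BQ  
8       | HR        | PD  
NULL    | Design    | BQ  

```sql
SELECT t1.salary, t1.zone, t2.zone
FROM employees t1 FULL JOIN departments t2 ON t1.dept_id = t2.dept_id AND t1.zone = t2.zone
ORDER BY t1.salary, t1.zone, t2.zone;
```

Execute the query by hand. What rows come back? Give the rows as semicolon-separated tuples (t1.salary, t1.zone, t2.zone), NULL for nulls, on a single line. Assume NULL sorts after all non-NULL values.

(50, BQ, NULL); (55, AX, NULL); (55, AX, NULL); (60, AX, NULL); (70, PD, NULL); (80, BQ, NULL); (NULL, AX, NULL); (NULL, NULL, BQ); (NULL, NULL, BQ); (NULL, NULL, BQ); (NULL, NULL, EZ); (NULL, NULL, PD); (NULL, NULL, PD)

FULL OUTER JOIN keeps every row from both sides; unmatched rows get NULL for the other side's columns.
Matching on t1.dept_id = t2.dept_id AND t1.zone = t2.zone. A NULL in a compared column never satisfies the condition.
Matched pairs: 0; unmatched t1 rows kept: 7; unmatched t2 rows kept: 6.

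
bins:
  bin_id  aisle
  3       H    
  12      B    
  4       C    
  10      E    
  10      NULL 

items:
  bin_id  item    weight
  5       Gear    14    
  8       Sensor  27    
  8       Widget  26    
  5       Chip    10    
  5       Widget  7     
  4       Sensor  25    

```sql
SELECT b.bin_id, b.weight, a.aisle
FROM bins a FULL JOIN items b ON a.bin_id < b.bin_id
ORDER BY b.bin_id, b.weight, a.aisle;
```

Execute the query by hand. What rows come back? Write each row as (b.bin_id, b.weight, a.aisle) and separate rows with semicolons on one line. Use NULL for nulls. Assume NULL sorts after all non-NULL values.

(4, 25, H); (5, 7, C); (5, 7, H); (5, 10, C); (5, 10, H); (5, 14, C); (5, 14, H); (8, 26, C); (8, 26, H); (8, 27, C); (8, 27, H); (NULL, NULL, B); (NULL, NULL, E); (NULL, NULL, NULL)

FULL OUTER JOIN keeps every row from both sides; unmatched rows get NULL for the other side's columns.
Matching on a.bin_id < b.bin_id.
- a (bin_id=3) pairs with 6 row(s) of b.
- a (bin_id=12) has no partner → padded with NULL.
- a (bin_id=4) pairs with 5 row(s) of b.
- a (bin_id=10) has no partner → padded with NULL.
- a (bin_id=10) has no partner → padded with NULL.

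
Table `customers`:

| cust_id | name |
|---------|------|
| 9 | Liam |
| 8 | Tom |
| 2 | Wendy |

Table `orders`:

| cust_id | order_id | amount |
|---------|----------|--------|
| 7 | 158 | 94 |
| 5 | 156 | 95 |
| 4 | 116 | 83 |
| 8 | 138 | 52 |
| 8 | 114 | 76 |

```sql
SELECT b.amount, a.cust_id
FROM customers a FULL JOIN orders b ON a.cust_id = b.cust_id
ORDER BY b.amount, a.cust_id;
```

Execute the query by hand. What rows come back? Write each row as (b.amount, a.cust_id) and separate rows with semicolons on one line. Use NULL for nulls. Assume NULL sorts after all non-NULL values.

(52, 8); (76, 8); (83, NULL); (94, NULL); (95, NULL); (NULL, 2); (NULL, 9)

FULL OUTER JOIN keeps every row from both sides; unmatched rows get NULL for the other side's columns.
Matching on a.cust_id = b.cust_id.
Matched pairs: 2; unmatched a rows kept: 2; unmatched b rows kept: 3.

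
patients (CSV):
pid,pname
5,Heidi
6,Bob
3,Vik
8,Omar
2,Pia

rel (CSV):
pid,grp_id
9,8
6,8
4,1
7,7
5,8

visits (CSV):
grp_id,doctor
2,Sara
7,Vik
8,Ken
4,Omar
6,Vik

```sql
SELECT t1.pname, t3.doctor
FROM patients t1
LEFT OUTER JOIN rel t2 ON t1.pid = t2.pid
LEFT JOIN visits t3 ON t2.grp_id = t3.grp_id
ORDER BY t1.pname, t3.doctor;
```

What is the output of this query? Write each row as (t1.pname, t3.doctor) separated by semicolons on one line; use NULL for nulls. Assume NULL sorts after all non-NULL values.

Step 1 — t1 LEFT JOIN t2 on pid → 5 row(s).
Then LEFT JOIN `visits t3` on grp_id: each of those 5 rows is kept; rows whose t2.grp_id has no match in t3 get NULL for t3's columns.

(Bob, Ken); (Heidi, Ken); (Omar, NULL); (Pia, NULL); (Vik, NULL)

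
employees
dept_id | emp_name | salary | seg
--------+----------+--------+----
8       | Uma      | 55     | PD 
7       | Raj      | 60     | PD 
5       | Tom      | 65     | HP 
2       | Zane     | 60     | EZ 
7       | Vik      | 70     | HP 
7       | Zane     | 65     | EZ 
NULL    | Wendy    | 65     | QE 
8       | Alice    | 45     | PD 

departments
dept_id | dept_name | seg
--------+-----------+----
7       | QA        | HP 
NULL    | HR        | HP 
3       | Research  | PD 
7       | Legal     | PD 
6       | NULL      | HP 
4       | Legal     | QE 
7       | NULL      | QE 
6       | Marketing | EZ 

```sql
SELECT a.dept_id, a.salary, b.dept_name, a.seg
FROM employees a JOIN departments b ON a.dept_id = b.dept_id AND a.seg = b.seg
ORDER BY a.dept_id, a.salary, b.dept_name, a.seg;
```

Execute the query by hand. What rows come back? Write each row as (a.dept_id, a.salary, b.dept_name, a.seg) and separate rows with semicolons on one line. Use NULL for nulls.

(7, 60, Legal, PD); (7, 70, QA, HP)

INNER JOIN keeps only pairs where the ON condition holds.
Matching on a.dept_id = b.dept_id AND a.seg = b.seg. A NULL in a compared column never satisfies the condition.
- a[0] dept_id=8, seg=PD → no match; dropped.
- a[1] dept_id=7, seg=PD → 1 match(es) in b → 1 row(s).
- a[2] dept_id=5, seg=HP → no match; dropped.
- a[3] dept_id=2, seg=EZ → no match; dropped.
- a[4] dept_id=7, seg=HP → 1 match(es) in b → 1 row(s).
- a[5] dept_id=7, seg=EZ → no match; dropped.
- a[6] dept_id=NULL, seg=QE → no match; dropped.
- a[7] dept_id=8, seg=PD → no match; dropped.
After projecting and ordering:
a.dept_id | a.salary | b.dept_name | a.seg
7 | 60 | Legal | PD
7 | 70 | QA | HP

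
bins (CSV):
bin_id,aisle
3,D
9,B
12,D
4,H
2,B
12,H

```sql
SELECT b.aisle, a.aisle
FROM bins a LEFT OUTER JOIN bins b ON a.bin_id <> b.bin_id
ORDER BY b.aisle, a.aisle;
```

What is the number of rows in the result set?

LEFT JOIN keeps every row from `bins a`; unmatched rows get NULL for `bins b`'s columns.
Matching on a.bin_id <> b.bin_id.
- bin_id=3: 5 matching b row(s), so 5 row(s) emitted.
- bin_id=9: 5 matching b row(s), so 5 row(s) emitted.
- bin_id=12: 4 matching b row(s), so 4 row(s) emitted.
- bin_id=4: 5 matching b row(s), so 5 row(s) emitted.
- bin_id=2: 5 matching b row(s), so 5 row(s) emitted.
- bin_id=12: 4 matching b row(s), so 4 row(s) emitted.
Total: 28 rows.

28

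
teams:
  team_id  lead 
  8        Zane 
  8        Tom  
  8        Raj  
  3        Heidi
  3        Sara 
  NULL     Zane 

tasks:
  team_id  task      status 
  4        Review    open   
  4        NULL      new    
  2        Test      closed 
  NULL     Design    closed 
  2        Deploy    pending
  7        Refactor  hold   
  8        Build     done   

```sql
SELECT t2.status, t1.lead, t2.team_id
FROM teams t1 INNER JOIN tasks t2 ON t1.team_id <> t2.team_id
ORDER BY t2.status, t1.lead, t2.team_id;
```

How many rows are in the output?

INNER JOIN keeps only pairs where the ON condition holds.
Matching on t1.team_id <> t2.team_id. A NULL in a compared column never satisfies the condition.
Matched pairs: 27.
Total: 27 rows.

27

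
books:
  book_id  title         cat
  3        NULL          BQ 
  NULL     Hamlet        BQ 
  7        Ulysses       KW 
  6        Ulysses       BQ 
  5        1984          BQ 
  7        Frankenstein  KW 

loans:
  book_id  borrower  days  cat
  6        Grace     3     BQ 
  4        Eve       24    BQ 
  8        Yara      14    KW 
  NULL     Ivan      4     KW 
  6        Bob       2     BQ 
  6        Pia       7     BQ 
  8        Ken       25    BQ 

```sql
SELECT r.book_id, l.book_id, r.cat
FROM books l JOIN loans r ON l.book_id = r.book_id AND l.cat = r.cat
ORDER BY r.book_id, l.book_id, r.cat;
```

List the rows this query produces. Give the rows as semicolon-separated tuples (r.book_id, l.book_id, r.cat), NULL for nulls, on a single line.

(6, 6, BQ); (6, 6, BQ); (6, 6, BQ)

INNER JOIN keeps only pairs where the ON condition holds.
Matching on l.book_id = r.book_id AND l.cat = r.cat. A NULL in a compared column never satisfies the condition.
- l (book_id=3, cat=BQ) has no partner → excluded.
- l (book_id=NULL, cat=BQ) has no partner → excluded.
- l (book_id=7, cat=KW) has no partner → excluded.
- l (book_id=6, cat=BQ) pairs with 3 row(s) of r.
- l (book_id=5, cat=BQ) has no partner → excluded.
- l (book_id=7, cat=KW) has no partner → excluded.
After projecting and ordering:
r.book_id | l.book_id | r.cat
6 | 6 | BQ
6 | 6 | BQ
6 | 6 | BQ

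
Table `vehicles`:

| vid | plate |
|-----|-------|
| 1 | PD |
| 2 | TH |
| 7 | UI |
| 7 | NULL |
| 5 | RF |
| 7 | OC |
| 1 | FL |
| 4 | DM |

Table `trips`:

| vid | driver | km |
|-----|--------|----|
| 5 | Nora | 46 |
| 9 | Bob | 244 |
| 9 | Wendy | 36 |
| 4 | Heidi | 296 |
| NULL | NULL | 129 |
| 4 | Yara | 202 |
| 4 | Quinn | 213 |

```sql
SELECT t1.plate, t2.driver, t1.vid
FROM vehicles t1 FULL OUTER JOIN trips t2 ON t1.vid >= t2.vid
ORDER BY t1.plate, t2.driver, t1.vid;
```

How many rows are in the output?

25

FULL OUTER JOIN keeps every row from both sides; unmatched rows get NULL for the other side's columns.
Matching on t1.vid >= t2.vid. A NULL in a compared column never satisfies the condition.
- vid=1: no t2 row matches, row kept with t2 columns NULL.
- vid=2: no t2 row matches, row kept with t2 columns NULL.
- vid=7: 4 matching t2 row(s), so 4 row(s) emitted.
- vid=7: 4 matching t2 row(s), so 4 row(s) emitted.
- vid=5: 4 matching t2 row(s), so 4 row(s) emitted.
- vid=7: 4 matching t2 row(s), so 4 row(s) emitted.
- vid=1: no t2 row matches, row kept with t2 columns NULL.
- vid=4: 3 matching t2 row(s), so 3 row(s) emitted.
- 3 t2 row(s) had no t1 match → kept, t1 columns NULL.
Total: 19 matched + 6 padded = 25 rows.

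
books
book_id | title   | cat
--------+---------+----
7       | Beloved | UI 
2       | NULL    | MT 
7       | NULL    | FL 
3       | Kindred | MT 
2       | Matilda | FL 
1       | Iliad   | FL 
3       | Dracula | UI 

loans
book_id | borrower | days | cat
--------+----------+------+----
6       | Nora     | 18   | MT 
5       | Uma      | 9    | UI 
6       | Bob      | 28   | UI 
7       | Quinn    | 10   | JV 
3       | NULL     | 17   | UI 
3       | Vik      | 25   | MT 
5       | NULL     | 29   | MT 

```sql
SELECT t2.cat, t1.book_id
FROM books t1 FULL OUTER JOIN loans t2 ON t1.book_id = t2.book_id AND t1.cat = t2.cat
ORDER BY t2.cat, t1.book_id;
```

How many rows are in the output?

FULL OUTER JOIN keeps every row from both sides; unmatched rows get NULL for the other side's columns.
Matching on t1.book_id = t2.book_id AND t1.cat = t2.cat.
- t1 row (book_id=7, cat=UI): no match → kept, t2 columns NULL.
- t1 row (book_id=2, cat=MT): no match → kept, t2 columns NULL.
- t1 row (book_id=7, cat=FL): no match → kept, t2 columns NULL.
- t1 row (book_id=3, cat=MT): matches 1 t2 row(s) → 1 output row(s).
- t1 row (book_id=2, cat=FL): no match → kept, t2 columns NULL.
- t1 row (book_id=1, cat=FL): no match → kept, t2 columns NULL.
- t1 row (book_id=3, cat=UI): matches 1 t2 row(s) → 1 output row(s).
- plus 5 unmatched t2 row(s), each kept with NULL t1 columns.
Total: 2 matched + 10 padded = 12 rows.

12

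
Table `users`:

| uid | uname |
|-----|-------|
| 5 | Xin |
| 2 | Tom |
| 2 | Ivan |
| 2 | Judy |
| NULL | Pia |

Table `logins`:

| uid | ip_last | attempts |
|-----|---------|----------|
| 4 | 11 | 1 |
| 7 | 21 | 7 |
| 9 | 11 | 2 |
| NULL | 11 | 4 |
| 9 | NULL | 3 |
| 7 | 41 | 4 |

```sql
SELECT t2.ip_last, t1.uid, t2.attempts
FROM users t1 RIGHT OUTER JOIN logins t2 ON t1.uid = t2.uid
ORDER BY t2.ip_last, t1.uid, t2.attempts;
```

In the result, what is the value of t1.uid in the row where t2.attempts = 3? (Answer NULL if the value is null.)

NULL

RIGHT JOIN keeps every row from `logins`; unmatched rows get NULL for `users`'s columns.
Matching on t1.uid = t2.uid. A NULL in a compared column never satisfies the condition.
- t1 row (uid=5): no match.
- t1 row (uid=2): no match.
- t1 row (uid=2): no match.
- t1 row (uid=2): no match.
- t1 row (uid=NULL): no match.
- plus 6 unmatched t2 row(s), each kept with NULL t1 columns.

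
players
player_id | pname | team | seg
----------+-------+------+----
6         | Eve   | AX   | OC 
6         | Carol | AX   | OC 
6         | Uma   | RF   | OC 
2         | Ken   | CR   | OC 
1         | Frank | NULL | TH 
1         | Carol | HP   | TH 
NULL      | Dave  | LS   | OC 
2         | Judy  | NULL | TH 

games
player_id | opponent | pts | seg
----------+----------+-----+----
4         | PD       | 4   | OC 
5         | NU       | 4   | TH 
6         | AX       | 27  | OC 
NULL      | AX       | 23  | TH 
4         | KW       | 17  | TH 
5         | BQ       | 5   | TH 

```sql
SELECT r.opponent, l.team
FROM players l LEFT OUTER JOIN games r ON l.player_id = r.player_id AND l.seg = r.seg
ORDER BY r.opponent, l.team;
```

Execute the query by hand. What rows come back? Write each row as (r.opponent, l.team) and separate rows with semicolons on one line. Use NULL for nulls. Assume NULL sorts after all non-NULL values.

LEFT JOIN keeps every row from `players`; unmatched rows get NULL for `games`'s columns.
Matching on l.player_id = r.player_id AND l.seg = r.seg. A NULL in a compared column never satisfies the condition.
- l[0] player_id=6, seg=OC → 1 match(es) in r → 1 row(s).
- l[1] player_id=6, seg=OC → 1 match(es) in r → 1 row(s).
- l[2] player_id=6, seg=OC → 1 match(es) in r → 1 row(s).
- l[3] player_id=2, seg=OC → no match; kept with NULLs on the r side.
- l[4] player_id=1, seg=TH → no match; kept with NULLs on the r side.
- l[5] player_id=1, seg=TH → no match; kept with NULLs on the r side.
- l[6] player_id=NULL, seg=OC → no match; kept with NULLs on the r side.
- l[7] player_id=2, seg=TH → no match; kept with NULLs on the r side.
After projecting and ordering:
r.opponent | l.team
AX | AX
AX | AX
AX | RF
NULL | CR
NULL | HP
NULL | LS
NULL | NULL
NULL | NULL

(AX, AX); (AX, AX); (AX, RF); (NULL, CR); (NULL, HP); (NULL, LS); (NULL, NULL); (NULL, NULL)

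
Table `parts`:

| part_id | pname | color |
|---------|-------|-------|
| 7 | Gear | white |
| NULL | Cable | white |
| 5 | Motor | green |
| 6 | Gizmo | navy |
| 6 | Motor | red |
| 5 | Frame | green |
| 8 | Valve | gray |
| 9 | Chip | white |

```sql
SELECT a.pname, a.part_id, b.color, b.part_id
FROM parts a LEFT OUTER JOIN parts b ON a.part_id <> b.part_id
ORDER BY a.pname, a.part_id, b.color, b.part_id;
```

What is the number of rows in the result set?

39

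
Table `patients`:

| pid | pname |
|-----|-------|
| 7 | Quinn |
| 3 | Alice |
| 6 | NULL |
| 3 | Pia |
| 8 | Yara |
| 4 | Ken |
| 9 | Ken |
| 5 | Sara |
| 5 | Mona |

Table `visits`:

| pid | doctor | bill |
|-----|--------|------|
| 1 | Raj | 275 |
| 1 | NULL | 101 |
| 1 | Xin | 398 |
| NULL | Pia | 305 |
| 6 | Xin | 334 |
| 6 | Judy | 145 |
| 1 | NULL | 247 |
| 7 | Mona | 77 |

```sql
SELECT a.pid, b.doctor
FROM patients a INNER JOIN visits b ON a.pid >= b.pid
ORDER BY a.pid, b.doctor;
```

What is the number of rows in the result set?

47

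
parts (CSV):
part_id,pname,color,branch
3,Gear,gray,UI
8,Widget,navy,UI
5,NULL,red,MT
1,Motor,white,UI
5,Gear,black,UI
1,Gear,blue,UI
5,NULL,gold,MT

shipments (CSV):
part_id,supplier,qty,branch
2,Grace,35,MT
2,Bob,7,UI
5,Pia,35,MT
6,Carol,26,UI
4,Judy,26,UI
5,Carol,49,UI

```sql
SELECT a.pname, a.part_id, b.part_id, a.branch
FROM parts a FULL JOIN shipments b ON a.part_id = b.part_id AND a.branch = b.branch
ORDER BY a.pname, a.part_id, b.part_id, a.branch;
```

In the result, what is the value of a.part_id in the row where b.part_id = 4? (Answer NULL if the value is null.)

FULL OUTER JOIN keeps every row from both sides; unmatched rows get NULL for the other side's columns.
Matching on a.part_id = b.part_id AND a.branch = b.branch.
- part_id=3, branch=UI: no b row matches, row kept with b columns NULL.
- part_id=8, branch=UI: no b row matches, row kept with b columns NULL.
- part_id=5, branch=MT: 1 matching b row(s), so 1 row(s) emitted.
- part_id=1, branch=UI: no b row matches, row kept with b columns NULL.
- part_id=5, branch=UI: 1 matching b row(s), so 1 row(s) emitted.
- part_id=1, branch=UI: no b row matches, row kept with b columns NULL.
- part_id=5, branch=MT: 1 matching b row(s), so 1 row(s) emitted.
- 4 row(s) from b found no a partner → padded with NULL.

NULL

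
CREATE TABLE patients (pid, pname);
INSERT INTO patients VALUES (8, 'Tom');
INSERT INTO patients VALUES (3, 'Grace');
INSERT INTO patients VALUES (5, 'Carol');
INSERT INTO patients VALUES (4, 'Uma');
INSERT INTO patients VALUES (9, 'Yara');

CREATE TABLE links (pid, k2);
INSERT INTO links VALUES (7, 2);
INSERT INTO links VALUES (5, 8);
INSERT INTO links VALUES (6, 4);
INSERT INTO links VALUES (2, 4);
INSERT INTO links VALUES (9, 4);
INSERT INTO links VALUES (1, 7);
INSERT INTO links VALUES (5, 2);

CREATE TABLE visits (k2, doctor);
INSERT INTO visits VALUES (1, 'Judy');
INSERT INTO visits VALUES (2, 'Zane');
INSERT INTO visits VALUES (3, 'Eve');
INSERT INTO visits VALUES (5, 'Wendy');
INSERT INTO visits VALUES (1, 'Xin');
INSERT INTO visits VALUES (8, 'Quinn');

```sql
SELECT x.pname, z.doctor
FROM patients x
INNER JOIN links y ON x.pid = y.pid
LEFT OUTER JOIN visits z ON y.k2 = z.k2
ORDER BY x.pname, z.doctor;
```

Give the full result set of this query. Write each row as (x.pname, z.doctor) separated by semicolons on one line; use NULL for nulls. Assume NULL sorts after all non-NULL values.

(Carol, Quinn); (Carol, Zane); (Yara, NULL)

Step 1 — x INNER JOIN y on pid → 3 row(s).
Then LEFT JOIN `visits z` on k2: each of those 3 rows is kept; rows whose y.k2 has no match in z get NULL for z's columns.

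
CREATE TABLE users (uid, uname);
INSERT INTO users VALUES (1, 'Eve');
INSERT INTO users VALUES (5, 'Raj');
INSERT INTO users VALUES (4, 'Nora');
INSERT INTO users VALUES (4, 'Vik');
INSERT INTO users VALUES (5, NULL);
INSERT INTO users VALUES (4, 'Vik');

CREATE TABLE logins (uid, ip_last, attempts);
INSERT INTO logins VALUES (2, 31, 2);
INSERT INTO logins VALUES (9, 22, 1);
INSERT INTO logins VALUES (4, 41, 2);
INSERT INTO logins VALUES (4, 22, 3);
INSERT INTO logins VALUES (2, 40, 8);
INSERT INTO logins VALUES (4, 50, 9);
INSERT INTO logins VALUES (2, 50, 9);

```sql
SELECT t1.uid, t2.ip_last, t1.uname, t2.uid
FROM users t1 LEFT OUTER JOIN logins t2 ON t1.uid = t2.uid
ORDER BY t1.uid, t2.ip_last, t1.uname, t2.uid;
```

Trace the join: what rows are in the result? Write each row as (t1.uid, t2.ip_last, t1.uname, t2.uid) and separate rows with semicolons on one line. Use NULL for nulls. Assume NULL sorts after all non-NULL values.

(1, NULL, Eve, NULL); (4, 22, Nora, 4); (4, 22, Vik, 4); (4, 22, Vik, 4); (4, 41, Nora, 4); (4, 41, Vik, 4); (4, 41, Vik, 4); (4, 50, Nora, 4); (4, 50, Vik, 4); (4, 50, Vik, 4); (5, NULL, Raj, NULL); (5, NULL, NULL, NULL)

LEFT JOIN keeps every row from `users`; unmatched rows get NULL for `logins`'s columns.
Matching on t1.uid = t2.uid.
- t1 (uid=1) has no partner → padded with NULL.
- t1 (uid=5) has no partner → padded with NULL.
- t1 (uid=4) pairs with 3 row(s) of t2.
- t1 (uid=4) pairs with 3 row(s) of t2.
- t1 (uid=5) has no partner → padded with NULL.
- t1 (uid=4) pairs with 3 row(s) of t2.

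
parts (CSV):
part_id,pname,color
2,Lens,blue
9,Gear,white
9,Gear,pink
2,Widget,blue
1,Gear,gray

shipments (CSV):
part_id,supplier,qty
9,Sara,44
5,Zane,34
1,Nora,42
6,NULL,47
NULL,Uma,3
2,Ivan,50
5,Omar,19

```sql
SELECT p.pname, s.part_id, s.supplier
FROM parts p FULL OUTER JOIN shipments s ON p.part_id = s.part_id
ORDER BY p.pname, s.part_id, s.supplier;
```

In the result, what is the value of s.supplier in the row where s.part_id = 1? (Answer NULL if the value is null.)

Nora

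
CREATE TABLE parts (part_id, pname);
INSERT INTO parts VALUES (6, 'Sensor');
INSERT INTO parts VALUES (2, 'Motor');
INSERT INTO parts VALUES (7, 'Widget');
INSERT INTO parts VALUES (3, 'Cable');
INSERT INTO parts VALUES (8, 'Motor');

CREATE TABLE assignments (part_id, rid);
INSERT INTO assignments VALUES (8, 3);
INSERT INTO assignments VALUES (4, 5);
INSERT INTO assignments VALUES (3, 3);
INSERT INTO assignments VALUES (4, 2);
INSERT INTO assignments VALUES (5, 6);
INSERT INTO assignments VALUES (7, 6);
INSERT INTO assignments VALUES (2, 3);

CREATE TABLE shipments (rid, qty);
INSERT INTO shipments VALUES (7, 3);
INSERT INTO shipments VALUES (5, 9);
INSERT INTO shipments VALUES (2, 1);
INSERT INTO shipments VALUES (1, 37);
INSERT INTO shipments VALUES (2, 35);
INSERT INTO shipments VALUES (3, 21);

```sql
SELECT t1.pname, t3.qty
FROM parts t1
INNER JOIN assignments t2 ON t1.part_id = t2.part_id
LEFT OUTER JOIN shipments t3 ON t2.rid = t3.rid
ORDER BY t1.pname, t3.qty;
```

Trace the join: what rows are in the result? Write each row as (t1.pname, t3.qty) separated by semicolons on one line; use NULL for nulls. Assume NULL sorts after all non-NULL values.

(Cable, 21); (Motor, 21); (Motor, 21); (Widget, NULL)

Evaluate left to right. First `parts t1 INNER JOIN assignments t2` on part_id: 4 row(s).
Then LEFT JOIN `shipments t3` on rid: each of those 4 rows is kept; rows whose t2.rid has no match in t3 get NULL for t3's columns.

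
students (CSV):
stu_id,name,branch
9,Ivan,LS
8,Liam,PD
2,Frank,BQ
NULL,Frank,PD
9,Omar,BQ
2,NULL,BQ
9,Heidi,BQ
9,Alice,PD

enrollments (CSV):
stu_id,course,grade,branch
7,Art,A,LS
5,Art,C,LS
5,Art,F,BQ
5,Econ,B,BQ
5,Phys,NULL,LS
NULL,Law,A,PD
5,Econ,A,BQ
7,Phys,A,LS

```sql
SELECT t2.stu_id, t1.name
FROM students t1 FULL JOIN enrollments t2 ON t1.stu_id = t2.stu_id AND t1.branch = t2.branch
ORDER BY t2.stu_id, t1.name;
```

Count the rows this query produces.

16

FULL OUTER JOIN keeps every row from both sides; unmatched rows get NULL for the other side's columns.
Matching on t1.stu_id = t2.stu_id AND t1.branch = t2.branch. A NULL in a compared column never satisfies the condition.
- t1[0] stu_id=9, branch=LS → no match; kept with NULLs on the t2 side.
- t1[1] stu_id=8, branch=PD → no match; kept with NULLs on the t2 side.
- t1[2] stu_id=2, branch=BQ → no match; kept with NULLs on the t2 side.
- t1[3] stu_id=NULL, branch=PD → no match; kept with NULLs on the t2 side.
- t1[4] stu_id=9, branch=BQ → no match; kept with NULLs on the t2 side.
- t1[5] stu_id=2, branch=BQ → no match; kept with NULLs on the t2 side.
- t1[6] stu_id=9, branch=BQ → no match; kept with NULLs on the t2 side.
- t1[7] stu_id=9, branch=PD → no match; kept with NULLs on the t2 side.
- plus 8 unmatched t2 row(s), each kept with NULL t1 columns.
Total: 0 matched + 16 padded = 16 rows.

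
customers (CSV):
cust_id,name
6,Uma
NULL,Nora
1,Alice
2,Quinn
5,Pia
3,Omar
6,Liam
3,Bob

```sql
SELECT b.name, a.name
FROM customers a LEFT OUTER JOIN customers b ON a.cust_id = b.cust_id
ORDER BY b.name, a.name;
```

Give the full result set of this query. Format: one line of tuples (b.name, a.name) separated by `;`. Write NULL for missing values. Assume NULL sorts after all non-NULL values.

(Alice, Alice); (Bob, Bob); (Bob, Omar); (Liam, Liam); (Liam, Uma); (Omar, Bob); (Omar, Omar); (Pia, Pia); (Quinn, Quinn); (Uma, Liam); (Uma, Uma); (NULL, Nora)

LEFT JOIN keeps every row from `customers a`; unmatched rows get NULL for `customers b`'s columns.
Matching on a.cust_id = b.cust_id. A NULL in a compared column never satisfies the condition.
- a (cust_id=6) pairs with 2 row(s) of b.
- a (cust_id=NULL) has no partner → padded with NULL.
- a (cust_id=1) pairs with 1 row(s) of b.
- a (cust_id=2) pairs with 1 row(s) of b.
- a (cust_id=5) pairs with 1 row(s) of b.
- a (cust_id=3) pairs with 2 row(s) of b.
- a (cust_id=6) pairs with 2 row(s) of b.
- a (cust_id=3) pairs with 2 row(s) of b.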